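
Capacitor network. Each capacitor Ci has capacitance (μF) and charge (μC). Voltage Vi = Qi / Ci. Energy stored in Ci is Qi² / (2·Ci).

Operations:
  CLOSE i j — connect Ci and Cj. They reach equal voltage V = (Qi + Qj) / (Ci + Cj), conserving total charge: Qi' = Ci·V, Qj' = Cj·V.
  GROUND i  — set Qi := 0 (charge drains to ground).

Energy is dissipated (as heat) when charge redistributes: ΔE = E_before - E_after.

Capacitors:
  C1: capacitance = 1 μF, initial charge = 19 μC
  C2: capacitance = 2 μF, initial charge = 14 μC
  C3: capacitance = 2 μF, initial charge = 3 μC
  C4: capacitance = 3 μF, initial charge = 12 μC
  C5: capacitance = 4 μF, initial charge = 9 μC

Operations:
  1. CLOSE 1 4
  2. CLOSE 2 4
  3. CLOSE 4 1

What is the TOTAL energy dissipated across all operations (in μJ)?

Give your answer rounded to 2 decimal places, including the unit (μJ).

Initial: C1(1μF, Q=19μC, V=19.00V), C2(2μF, Q=14μC, V=7.00V), C3(2μF, Q=3μC, V=1.50V), C4(3μF, Q=12μC, V=4.00V), C5(4μF, Q=9μC, V=2.25V)
Op 1: CLOSE 1-4: Q_total=31.00, C_total=4.00, V=7.75; Q1=7.75, Q4=23.25; dissipated=84.375
Op 2: CLOSE 2-4: Q_total=37.25, C_total=5.00, V=7.45; Q2=14.90, Q4=22.35; dissipated=0.338
Op 3: CLOSE 4-1: Q_total=30.10, C_total=4.00, V=7.53; Q4=22.57, Q1=7.53; dissipated=0.034
Total dissipated: 84.746 μJ

Answer: 84.75 μJ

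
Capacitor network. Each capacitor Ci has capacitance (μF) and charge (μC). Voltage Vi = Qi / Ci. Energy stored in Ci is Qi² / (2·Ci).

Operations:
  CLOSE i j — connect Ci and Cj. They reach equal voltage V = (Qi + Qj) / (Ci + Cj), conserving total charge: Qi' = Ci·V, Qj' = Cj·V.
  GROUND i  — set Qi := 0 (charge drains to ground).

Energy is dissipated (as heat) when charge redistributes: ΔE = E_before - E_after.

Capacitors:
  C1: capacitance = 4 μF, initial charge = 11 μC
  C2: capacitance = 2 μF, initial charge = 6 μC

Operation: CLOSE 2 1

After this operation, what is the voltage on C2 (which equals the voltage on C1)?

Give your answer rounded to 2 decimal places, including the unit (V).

Initial: C1(4μF, Q=11μC, V=2.75V), C2(2μF, Q=6μC, V=3.00V)
Op 1: CLOSE 2-1: Q_total=17.00, C_total=6.00, V=2.83; Q2=5.67, Q1=11.33; dissipated=0.042

Answer: 2.83 V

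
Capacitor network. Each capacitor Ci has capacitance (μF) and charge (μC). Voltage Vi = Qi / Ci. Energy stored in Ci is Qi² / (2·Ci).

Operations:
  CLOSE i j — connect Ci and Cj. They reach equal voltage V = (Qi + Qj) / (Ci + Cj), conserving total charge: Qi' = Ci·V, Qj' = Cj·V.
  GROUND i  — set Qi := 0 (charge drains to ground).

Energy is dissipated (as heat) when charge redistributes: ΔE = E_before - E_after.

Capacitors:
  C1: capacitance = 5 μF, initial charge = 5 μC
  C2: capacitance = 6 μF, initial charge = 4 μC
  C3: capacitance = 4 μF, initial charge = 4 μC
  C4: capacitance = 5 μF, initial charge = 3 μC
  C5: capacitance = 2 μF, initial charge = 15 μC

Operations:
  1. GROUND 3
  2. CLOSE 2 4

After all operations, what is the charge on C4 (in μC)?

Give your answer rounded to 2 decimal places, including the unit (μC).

Answer: 3.18 μC

Derivation:
Initial: C1(5μF, Q=5μC, V=1.00V), C2(6μF, Q=4μC, V=0.67V), C3(4μF, Q=4μC, V=1.00V), C4(5μF, Q=3μC, V=0.60V), C5(2μF, Q=15μC, V=7.50V)
Op 1: GROUND 3: Q3=0; energy lost=2.000
Op 2: CLOSE 2-4: Q_total=7.00, C_total=11.00, V=0.64; Q2=3.82, Q4=3.18; dissipated=0.006
Final charges: Q1=5.00, Q2=3.82, Q3=0.00, Q4=3.18, Q5=15.00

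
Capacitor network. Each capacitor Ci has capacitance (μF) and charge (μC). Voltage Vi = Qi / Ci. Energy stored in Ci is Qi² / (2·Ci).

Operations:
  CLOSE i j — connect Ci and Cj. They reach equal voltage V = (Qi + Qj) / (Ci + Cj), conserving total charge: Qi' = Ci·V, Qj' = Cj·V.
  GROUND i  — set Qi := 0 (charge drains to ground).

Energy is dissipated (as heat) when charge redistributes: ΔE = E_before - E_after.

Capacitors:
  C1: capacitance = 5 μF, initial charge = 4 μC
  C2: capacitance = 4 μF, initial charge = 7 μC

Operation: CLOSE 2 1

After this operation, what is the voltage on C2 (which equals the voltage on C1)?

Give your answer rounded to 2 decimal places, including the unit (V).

Initial: C1(5μF, Q=4μC, V=0.80V), C2(4μF, Q=7μC, V=1.75V)
Op 1: CLOSE 2-1: Q_total=11.00, C_total=9.00, V=1.22; Q2=4.89, Q1=6.11; dissipated=1.003

Answer: 1.22 V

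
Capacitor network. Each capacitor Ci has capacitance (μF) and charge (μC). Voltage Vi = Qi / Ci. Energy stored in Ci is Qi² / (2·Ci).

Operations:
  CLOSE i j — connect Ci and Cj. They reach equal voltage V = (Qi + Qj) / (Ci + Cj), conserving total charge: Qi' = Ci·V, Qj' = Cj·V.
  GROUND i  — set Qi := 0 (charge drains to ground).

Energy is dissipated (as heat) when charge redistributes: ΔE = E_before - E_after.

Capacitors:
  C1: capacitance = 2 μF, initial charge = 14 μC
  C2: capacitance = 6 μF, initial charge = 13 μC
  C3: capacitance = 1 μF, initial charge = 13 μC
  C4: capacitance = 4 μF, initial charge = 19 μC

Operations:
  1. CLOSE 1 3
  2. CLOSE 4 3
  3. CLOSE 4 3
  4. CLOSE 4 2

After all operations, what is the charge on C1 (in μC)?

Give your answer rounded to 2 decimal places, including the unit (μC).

Answer: 18.00 μC

Derivation:
Initial: C1(2μF, Q=14μC, V=7.00V), C2(6μF, Q=13μC, V=2.17V), C3(1μF, Q=13μC, V=13.00V), C4(4μF, Q=19μC, V=4.75V)
Op 1: CLOSE 1-3: Q_total=27.00, C_total=3.00, V=9.00; Q1=18.00, Q3=9.00; dissipated=12.000
Op 2: CLOSE 4-3: Q_total=28.00, C_total=5.00, V=5.60; Q4=22.40, Q3=5.60; dissipated=7.225
Op 3: CLOSE 4-3: Q_total=28.00, C_total=5.00, V=5.60; Q4=22.40, Q3=5.60; dissipated=0.000
Op 4: CLOSE 4-2: Q_total=35.40, C_total=10.00, V=3.54; Q4=14.16, Q2=21.24; dissipated=14.145
Final charges: Q1=18.00, Q2=21.24, Q3=5.60, Q4=14.16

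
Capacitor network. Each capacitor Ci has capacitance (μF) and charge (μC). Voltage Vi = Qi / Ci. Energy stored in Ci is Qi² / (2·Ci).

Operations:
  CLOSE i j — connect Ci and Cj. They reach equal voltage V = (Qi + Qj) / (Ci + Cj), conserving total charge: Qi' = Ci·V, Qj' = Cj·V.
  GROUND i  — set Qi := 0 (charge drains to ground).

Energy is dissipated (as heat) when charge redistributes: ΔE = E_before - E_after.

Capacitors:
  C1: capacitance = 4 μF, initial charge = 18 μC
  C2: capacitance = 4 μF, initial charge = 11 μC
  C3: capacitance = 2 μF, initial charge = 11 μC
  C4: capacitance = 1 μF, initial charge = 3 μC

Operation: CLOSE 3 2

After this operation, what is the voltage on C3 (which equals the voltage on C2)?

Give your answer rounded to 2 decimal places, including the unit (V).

Initial: C1(4μF, Q=18μC, V=4.50V), C2(4μF, Q=11μC, V=2.75V), C3(2μF, Q=11μC, V=5.50V), C4(1μF, Q=3μC, V=3.00V)
Op 1: CLOSE 3-2: Q_total=22.00, C_total=6.00, V=3.67; Q3=7.33, Q2=14.67; dissipated=5.042

Answer: 3.67 V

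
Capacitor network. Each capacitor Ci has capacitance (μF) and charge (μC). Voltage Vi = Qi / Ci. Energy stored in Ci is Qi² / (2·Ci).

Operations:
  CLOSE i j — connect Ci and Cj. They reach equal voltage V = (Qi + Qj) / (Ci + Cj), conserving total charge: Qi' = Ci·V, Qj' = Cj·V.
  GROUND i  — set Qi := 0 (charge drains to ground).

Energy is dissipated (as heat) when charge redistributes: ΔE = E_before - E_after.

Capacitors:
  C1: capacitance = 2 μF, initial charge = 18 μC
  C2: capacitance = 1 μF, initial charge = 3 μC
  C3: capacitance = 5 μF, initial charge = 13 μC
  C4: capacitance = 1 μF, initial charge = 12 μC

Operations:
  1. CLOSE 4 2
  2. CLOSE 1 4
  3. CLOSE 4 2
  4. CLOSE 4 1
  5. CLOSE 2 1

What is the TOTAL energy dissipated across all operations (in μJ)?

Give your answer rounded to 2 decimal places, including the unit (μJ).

Initial: C1(2μF, Q=18μC, V=9.00V), C2(1μF, Q=3μC, V=3.00V), C3(5μF, Q=13μC, V=2.60V), C4(1μF, Q=12μC, V=12.00V)
Op 1: CLOSE 4-2: Q_total=15.00, C_total=2.00, V=7.50; Q4=7.50, Q2=7.50; dissipated=20.250
Op 2: CLOSE 1-4: Q_total=25.50, C_total=3.00, V=8.50; Q1=17.00, Q4=8.50; dissipated=0.750
Op 3: CLOSE 4-2: Q_total=16.00, C_total=2.00, V=8.00; Q4=8.00, Q2=8.00; dissipated=0.250
Op 4: CLOSE 4-1: Q_total=25.00, C_total=3.00, V=8.33; Q4=8.33, Q1=16.67; dissipated=0.083
Op 5: CLOSE 2-1: Q_total=24.67, C_total=3.00, V=8.22; Q2=8.22, Q1=16.44; dissipated=0.037
Total dissipated: 21.370 μJ

Answer: 21.37 μJ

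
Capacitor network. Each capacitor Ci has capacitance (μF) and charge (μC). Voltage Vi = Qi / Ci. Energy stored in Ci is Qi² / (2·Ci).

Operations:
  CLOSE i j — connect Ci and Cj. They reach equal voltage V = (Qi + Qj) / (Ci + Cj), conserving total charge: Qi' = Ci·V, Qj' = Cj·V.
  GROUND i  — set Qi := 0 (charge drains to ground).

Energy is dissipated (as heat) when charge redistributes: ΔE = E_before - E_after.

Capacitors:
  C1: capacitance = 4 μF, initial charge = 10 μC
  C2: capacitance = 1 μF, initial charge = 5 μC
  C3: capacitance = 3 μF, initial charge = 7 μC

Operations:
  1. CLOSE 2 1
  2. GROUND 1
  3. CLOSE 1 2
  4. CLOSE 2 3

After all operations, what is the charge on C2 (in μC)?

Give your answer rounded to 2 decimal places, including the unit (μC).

Initial: C1(4μF, Q=10μC, V=2.50V), C2(1μF, Q=5μC, V=5.00V), C3(3μF, Q=7μC, V=2.33V)
Op 1: CLOSE 2-1: Q_total=15.00, C_total=5.00, V=3.00; Q2=3.00, Q1=12.00; dissipated=2.500
Op 2: GROUND 1: Q1=0; energy lost=18.000
Op 3: CLOSE 1-2: Q_total=3.00, C_total=5.00, V=0.60; Q1=2.40, Q2=0.60; dissipated=3.600
Op 4: CLOSE 2-3: Q_total=7.60, C_total=4.00, V=1.90; Q2=1.90, Q3=5.70; dissipated=1.127
Final charges: Q1=2.40, Q2=1.90, Q3=5.70

Answer: 1.90 μC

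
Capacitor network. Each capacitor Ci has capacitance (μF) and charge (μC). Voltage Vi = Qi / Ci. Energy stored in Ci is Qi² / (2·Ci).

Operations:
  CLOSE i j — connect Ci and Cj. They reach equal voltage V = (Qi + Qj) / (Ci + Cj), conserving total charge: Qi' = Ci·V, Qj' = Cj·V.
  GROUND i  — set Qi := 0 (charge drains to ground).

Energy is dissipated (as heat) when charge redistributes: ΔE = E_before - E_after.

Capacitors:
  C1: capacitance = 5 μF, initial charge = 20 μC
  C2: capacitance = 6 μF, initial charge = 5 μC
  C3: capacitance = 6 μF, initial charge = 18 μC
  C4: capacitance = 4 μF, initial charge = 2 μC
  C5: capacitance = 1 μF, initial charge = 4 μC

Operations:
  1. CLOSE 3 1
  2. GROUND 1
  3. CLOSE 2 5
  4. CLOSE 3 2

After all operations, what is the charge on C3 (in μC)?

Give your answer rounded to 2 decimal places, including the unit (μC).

Initial: C1(5μF, Q=20μC, V=4.00V), C2(6μF, Q=5μC, V=0.83V), C3(6μF, Q=18μC, V=3.00V), C4(4μF, Q=2μC, V=0.50V), C5(1μF, Q=4μC, V=4.00V)
Op 1: CLOSE 3-1: Q_total=38.00, C_total=11.00, V=3.45; Q3=20.73, Q1=17.27; dissipated=1.364
Op 2: GROUND 1: Q1=0; energy lost=29.835
Op 3: CLOSE 2-5: Q_total=9.00, C_total=7.00, V=1.29; Q2=7.71, Q5=1.29; dissipated=4.298
Op 4: CLOSE 3-2: Q_total=28.44, C_total=12.00, V=2.37; Q3=14.22, Q2=14.22; dissipated=7.056
Final charges: Q1=0.00, Q2=14.22, Q3=14.22, Q4=2.00, Q5=1.29

Answer: 14.22 μC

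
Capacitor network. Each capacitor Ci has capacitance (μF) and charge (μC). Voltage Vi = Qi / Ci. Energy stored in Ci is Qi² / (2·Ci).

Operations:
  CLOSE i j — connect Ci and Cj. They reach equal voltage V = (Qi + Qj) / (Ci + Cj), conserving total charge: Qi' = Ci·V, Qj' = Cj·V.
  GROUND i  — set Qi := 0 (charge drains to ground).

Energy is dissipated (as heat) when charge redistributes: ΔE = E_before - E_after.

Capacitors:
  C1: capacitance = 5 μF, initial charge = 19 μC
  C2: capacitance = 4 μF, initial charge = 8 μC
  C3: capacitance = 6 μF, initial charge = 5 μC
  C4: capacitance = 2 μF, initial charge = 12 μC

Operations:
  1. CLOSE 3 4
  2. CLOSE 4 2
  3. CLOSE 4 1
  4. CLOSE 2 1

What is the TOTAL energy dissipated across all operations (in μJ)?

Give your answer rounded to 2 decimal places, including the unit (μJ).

Answer: 23.99 μJ

Derivation:
Initial: C1(5μF, Q=19μC, V=3.80V), C2(4μF, Q=8μC, V=2.00V), C3(6μF, Q=5μC, V=0.83V), C4(2μF, Q=12μC, V=6.00V)
Op 1: CLOSE 3-4: Q_total=17.00, C_total=8.00, V=2.12; Q3=12.75, Q4=4.25; dissipated=20.021
Op 2: CLOSE 4-2: Q_total=12.25, C_total=6.00, V=2.04; Q4=4.08, Q2=8.17; dissipated=0.010
Op 3: CLOSE 4-1: Q_total=23.08, C_total=7.00, V=3.30; Q4=6.60, Q1=16.49; dissipated=2.208
Op 4: CLOSE 2-1: Q_total=24.65, C_total=9.00, V=2.74; Q2=10.96, Q1=13.70; dissipated=1.753
Total dissipated: 23.992 μJ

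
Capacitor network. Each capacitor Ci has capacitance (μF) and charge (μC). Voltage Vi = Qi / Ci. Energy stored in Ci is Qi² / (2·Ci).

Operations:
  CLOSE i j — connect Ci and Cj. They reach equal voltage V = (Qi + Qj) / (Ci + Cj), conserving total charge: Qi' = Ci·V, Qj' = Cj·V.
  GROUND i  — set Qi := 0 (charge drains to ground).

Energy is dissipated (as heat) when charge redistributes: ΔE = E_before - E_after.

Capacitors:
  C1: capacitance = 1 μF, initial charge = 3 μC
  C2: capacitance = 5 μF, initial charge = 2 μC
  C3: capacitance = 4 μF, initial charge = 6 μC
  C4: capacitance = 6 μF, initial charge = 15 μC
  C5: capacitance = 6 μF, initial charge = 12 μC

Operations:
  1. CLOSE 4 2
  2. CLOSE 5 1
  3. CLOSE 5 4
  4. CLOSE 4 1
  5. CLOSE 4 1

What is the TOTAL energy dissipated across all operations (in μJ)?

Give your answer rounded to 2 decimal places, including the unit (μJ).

Answer: 7.02 μJ

Derivation:
Initial: C1(1μF, Q=3μC, V=3.00V), C2(5μF, Q=2μC, V=0.40V), C3(4μF, Q=6μC, V=1.50V), C4(6μF, Q=15μC, V=2.50V), C5(6μF, Q=12μC, V=2.00V)
Op 1: CLOSE 4-2: Q_total=17.00, C_total=11.00, V=1.55; Q4=9.27, Q2=7.73; dissipated=6.014
Op 2: CLOSE 5-1: Q_total=15.00, C_total=7.00, V=2.14; Q5=12.86, Q1=2.14; dissipated=0.429
Op 3: CLOSE 5-4: Q_total=22.13, C_total=12.00, V=1.84; Q5=11.06, Q4=11.06; dissipated=0.535
Op 4: CLOSE 4-1: Q_total=13.21, C_total=7.00, V=1.89; Q4=11.32, Q1=1.89; dissipated=0.038
Op 5: CLOSE 4-1: Q_total=13.21, C_total=7.00, V=1.89; Q4=11.32, Q1=1.89; dissipated=0.000
Total dissipated: 7.016 μJ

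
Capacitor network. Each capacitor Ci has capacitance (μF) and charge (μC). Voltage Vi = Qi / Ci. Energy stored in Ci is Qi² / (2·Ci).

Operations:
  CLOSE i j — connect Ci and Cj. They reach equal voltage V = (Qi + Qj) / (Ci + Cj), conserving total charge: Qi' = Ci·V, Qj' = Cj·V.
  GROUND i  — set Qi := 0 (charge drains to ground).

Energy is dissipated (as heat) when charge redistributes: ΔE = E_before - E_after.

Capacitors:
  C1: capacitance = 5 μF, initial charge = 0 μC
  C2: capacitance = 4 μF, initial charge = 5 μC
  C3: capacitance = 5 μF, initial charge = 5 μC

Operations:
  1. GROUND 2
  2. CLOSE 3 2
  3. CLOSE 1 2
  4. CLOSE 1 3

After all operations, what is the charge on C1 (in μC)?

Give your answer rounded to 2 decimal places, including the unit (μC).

Answer: 2.01 μC

Derivation:
Initial: C1(5μF, Q=0μC, V=0.00V), C2(4μF, Q=5μC, V=1.25V), C3(5μF, Q=5μC, V=1.00V)
Op 1: GROUND 2: Q2=0; energy lost=3.125
Op 2: CLOSE 3-2: Q_total=5.00, C_total=9.00, V=0.56; Q3=2.78, Q2=2.22; dissipated=1.111
Op 3: CLOSE 1-2: Q_total=2.22, C_total=9.00, V=0.25; Q1=1.23, Q2=0.99; dissipated=0.343
Op 4: CLOSE 1-3: Q_total=4.01, C_total=10.00, V=0.40; Q1=2.01, Q3=2.01; dissipated=0.119
Final charges: Q1=2.01, Q2=0.99, Q3=2.01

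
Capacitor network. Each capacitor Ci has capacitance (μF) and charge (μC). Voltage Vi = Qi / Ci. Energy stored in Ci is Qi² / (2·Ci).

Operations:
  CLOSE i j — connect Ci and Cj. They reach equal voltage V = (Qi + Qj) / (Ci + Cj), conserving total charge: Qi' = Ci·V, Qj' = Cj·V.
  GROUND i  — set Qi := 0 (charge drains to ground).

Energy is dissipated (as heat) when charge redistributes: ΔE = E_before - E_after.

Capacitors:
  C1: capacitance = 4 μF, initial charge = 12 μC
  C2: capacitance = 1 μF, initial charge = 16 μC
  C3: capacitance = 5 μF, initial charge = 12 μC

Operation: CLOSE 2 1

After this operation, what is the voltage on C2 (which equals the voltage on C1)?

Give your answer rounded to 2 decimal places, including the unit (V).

Initial: C1(4μF, Q=12μC, V=3.00V), C2(1μF, Q=16μC, V=16.00V), C3(5μF, Q=12μC, V=2.40V)
Op 1: CLOSE 2-1: Q_total=28.00, C_total=5.00, V=5.60; Q2=5.60, Q1=22.40; dissipated=67.600

Answer: 5.60 V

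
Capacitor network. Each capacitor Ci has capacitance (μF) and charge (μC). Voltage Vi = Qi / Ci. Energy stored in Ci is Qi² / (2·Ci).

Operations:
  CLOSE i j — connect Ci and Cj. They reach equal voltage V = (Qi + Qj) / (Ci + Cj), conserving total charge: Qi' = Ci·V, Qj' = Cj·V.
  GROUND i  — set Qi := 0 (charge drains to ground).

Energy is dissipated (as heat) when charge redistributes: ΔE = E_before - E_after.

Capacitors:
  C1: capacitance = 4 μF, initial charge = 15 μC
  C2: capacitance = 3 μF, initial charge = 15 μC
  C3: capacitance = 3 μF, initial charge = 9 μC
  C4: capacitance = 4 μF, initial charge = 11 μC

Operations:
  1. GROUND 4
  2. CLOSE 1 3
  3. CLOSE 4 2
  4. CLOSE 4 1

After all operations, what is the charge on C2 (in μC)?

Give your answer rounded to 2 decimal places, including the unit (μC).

Answer: 6.43 μC

Derivation:
Initial: C1(4μF, Q=15μC, V=3.75V), C2(3μF, Q=15μC, V=5.00V), C3(3μF, Q=9μC, V=3.00V), C4(4μF, Q=11μC, V=2.75V)
Op 1: GROUND 4: Q4=0; energy lost=15.125
Op 2: CLOSE 1-3: Q_total=24.00, C_total=7.00, V=3.43; Q1=13.71, Q3=10.29; dissipated=0.482
Op 3: CLOSE 4-2: Q_total=15.00, C_total=7.00, V=2.14; Q4=8.57, Q2=6.43; dissipated=21.429
Op 4: CLOSE 4-1: Q_total=22.29, C_total=8.00, V=2.79; Q4=11.14, Q1=11.14; dissipated=1.653
Final charges: Q1=11.14, Q2=6.43, Q3=10.29, Q4=11.14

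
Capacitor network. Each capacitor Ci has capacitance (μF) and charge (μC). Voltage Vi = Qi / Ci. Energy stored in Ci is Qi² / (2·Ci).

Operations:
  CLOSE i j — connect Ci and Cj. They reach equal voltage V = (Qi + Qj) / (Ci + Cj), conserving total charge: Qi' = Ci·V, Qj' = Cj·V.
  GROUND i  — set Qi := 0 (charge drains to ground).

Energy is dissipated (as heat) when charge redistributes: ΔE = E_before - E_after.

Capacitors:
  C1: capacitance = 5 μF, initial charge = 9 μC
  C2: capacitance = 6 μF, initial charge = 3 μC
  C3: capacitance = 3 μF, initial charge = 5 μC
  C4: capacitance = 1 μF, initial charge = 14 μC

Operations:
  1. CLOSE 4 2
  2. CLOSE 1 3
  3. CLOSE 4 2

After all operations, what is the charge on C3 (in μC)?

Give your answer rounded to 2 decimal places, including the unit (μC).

Answer: 5.25 μC

Derivation:
Initial: C1(5μF, Q=9μC, V=1.80V), C2(6μF, Q=3μC, V=0.50V), C3(3μF, Q=5μC, V=1.67V), C4(1μF, Q=14μC, V=14.00V)
Op 1: CLOSE 4-2: Q_total=17.00, C_total=7.00, V=2.43; Q4=2.43, Q2=14.57; dissipated=78.107
Op 2: CLOSE 1-3: Q_total=14.00, C_total=8.00, V=1.75; Q1=8.75, Q3=5.25; dissipated=0.017
Op 3: CLOSE 4-2: Q_total=17.00, C_total=7.00, V=2.43; Q4=2.43, Q2=14.57; dissipated=0.000
Final charges: Q1=8.75, Q2=14.57, Q3=5.25, Q4=2.43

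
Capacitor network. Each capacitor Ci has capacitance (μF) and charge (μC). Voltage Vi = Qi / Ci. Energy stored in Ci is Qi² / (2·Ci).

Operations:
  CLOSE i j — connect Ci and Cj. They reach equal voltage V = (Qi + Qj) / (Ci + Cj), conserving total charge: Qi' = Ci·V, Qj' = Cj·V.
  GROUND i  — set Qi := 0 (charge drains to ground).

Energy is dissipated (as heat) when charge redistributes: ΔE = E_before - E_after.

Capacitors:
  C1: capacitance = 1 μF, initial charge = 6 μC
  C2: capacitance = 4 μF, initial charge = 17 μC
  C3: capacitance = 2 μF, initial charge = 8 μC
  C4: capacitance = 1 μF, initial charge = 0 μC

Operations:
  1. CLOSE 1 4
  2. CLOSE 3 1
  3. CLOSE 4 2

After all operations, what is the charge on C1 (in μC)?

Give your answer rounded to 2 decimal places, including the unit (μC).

Initial: C1(1μF, Q=6μC, V=6.00V), C2(4μF, Q=17μC, V=4.25V), C3(2μF, Q=8μC, V=4.00V), C4(1μF, Q=0μC, V=0.00V)
Op 1: CLOSE 1-4: Q_total=6.00, C_total=2.00, V=3.00; Q1=3.00, Q4=3.00; dissipated=9.000
Op 2: CLOSE 3-1: Q_total=11.00, C_total=3.00, V=3.67; Q3=7.33, Q1=3.67; dissipated=0.333
Op 3: CLOSE 4-2: Q_total=20.00, C_total=5.00, V=4.00; Q4=4.00, Q2=16.00; dissipated=0.625
Final charges: Q1=3.67, Q2=16.00, Q3=7.33, Q4=4.00

Answer: 3.67 μC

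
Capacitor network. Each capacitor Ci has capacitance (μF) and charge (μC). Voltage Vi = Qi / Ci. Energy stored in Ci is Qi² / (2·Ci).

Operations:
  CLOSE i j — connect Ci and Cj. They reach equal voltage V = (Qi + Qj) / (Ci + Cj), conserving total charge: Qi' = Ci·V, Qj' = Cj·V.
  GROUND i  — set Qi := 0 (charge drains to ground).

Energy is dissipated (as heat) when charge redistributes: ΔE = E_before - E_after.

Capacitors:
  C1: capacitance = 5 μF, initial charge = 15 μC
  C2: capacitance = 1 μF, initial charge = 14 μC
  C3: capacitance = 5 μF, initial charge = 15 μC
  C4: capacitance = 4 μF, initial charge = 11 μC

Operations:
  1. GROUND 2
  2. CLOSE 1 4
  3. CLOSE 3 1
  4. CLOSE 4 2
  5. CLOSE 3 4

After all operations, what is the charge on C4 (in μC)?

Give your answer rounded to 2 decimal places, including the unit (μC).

Answer: 10.65 μC

Derivation:
Initial: C1(5μF, Q=15μC, V=3.00V), C2(1μF, Q=14μC, V=14.00V), C3(5μF, Q=15μC, V=3.00V), C4(4μF, Q=11μC, V=2.75V)
Op 1: GROUND 2: Q2=0; energy lost=98.000
Op 2: CLOSE 1-4: Q_total=26.00, C_total=9.00, V=2.89; Q1=14.44, Q4=11.56; dissipated=0.069
Op 3: CLOSE 3-1: Q_total=29.44, C_total=10.00, V=2.94; Q3=14.72, Q1=14.72; dissipated=0.015
Op 4: CLOSE 4-2: Q_total=11.56, C_total=5.00, V=2.31; Q4=9.24, Q2=2.31; dissipated=3.338
Op 5: CLOSE 3-4: Q_total=23.97, C_total=9.00, V=2.66; Q3=13.31, Q4=10.65; dissipated=0.446
Final charges: Q1=14.72, Q2=2.31, Q3=13.31, Q4=10.65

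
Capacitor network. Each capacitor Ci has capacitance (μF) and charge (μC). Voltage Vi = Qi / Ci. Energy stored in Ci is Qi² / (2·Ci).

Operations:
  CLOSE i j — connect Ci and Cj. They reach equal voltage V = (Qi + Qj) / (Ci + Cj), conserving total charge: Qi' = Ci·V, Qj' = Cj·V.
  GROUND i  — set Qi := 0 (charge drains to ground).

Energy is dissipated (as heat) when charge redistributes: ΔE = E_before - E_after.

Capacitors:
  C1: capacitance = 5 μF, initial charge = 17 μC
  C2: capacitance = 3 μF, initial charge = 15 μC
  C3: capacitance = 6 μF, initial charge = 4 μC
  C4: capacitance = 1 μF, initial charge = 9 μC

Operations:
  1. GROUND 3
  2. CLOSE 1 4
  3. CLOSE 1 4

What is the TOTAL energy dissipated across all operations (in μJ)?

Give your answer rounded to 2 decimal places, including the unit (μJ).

Initial: C1(5μF, Q=17μC, V=3.40V), C2(3μF, Q=15μC, V=5.00V), C3(6μF, Q=4μC, V=0.67V), C4(1μF, Q=9μC, V=9.00V)
Op 1: GROUND 3: Q3=0; energy lost=1.333
Op 2: CLOSE 1-4: Q_total=26.00, C_total=6.00, V=4.33; Q1=21.67, Q4=4.33; dissipated=13.067
Op 3: CLOSE 1-4: Q_total=26.00, C_total=6.00, V=4.33; Q1=21.67, Q4=4.33; dissipated=0.000
Total dissipated: 14.400 μJ

Answer: 14.40 μJ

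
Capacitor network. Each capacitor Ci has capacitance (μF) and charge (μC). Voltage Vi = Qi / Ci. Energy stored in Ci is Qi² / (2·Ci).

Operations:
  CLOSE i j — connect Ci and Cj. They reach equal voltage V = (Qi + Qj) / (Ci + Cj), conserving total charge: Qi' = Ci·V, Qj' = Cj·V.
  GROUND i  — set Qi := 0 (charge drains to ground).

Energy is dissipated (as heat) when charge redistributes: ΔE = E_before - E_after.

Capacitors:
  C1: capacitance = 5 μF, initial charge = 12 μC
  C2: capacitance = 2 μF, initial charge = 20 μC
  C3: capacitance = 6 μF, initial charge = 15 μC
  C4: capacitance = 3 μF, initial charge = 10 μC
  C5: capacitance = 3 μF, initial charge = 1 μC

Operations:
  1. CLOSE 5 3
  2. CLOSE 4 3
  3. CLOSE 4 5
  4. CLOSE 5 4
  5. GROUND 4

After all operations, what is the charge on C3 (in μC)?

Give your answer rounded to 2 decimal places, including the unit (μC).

Initial: C1(5μF, Q=12μC, V=2.40V), C2(2μF, Q=20μC, V=10.00V), C3(6μF, Q=15μC, V=2.50V), C4(3μF, Q=10μC, V=3.33V), C5(3μF, Q=1μC, V=0.33V)
Op 1: CLOSE 5-3: Q_total=16.00, C_total=9.00, V=1.78; Q5=5.33, Q3=10.67; dissipated=4.694
Op 2: CLOSE 4-3: Q_total=20.67, C_total=9.00, V=2.30; Q4=6.89, Q3=13.78; dissipated=2.420
Op 3: CLOSE 4-5: Q_total=12.22, C_total=6.00, V=2.04; Q4=6.11, Q5=6.11; dissipated=0.202
Op 4: CLOSE 5-4: Q_total=12.22, C_total=6.00, V=2.04; Q5=6.11, Q4=6.11; dissipated=0.000
Op 5: GROUND 4: Q4=0; energy lost=6.224
Final charges: Q1=12.00, Q2=20.00, Q3=13.78, Q4=0.00, Q5=6.11

Answer: 13.78 μC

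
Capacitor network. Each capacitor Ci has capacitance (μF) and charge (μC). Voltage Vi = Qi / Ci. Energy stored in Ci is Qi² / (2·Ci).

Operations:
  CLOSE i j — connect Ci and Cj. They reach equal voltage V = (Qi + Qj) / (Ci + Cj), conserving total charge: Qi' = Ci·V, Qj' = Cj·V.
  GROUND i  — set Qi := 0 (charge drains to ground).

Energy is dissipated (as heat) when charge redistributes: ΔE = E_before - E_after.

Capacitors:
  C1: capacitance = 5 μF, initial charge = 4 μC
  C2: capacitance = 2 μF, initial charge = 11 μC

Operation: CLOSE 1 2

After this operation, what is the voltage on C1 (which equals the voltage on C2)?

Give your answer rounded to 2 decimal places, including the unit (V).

Initial: C1(5μF, Q=4μC, V=0.80V), C2(2μF, Q=11μC, V=5.50V)
Op 1: CLOSE 1-2: Q_total=15.00, C_total=7.00, V=2.14; Q1=10.71, Q2=4.29; dissipated=15.779

Answer: 2.14 V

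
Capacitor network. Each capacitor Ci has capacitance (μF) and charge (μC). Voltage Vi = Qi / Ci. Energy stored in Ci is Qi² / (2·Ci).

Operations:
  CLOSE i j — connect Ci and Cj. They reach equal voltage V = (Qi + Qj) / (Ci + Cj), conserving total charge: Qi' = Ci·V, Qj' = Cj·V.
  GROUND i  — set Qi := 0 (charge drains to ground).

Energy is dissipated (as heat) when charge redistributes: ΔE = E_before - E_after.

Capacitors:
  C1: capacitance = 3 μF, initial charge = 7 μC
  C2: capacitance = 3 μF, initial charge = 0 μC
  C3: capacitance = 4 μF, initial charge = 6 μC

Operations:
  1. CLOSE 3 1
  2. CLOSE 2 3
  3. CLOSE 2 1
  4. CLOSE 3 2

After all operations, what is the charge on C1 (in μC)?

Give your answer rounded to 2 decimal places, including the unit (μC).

Answer: 4.38 μC

Derivation:
Initial: C1(3μF, Q=7μC, V=2.33V), C2(3μF, Q=0μC, V=0.00V), C3(4μF, Q=6μC, V=1.50V)
Op 1: CLOSE 3-1: Q_total=13.00, C_total=7.00, V=1.86; Q3=7.43, Q1=5.57; dissipated=0.595
Op 2: CLOSE 2-3: Q_total=7.43, C_total=7.00, V=1.06; Q2=3.18, Q3=4.24; dissipated=2.956
Op 3: CLOSE 2-1: Q_total=8.76, C_total=6.00, V=1.46; Q2=4.38, Q1=4.38; dissipated=0.475
Op 4: CLOSE 3-2: Q_total=8.62, C_total=7.00, V=1.23; Q3=4.93, Q2=3.70; dissipated=0.136
Final charges: Q1=4.38, Q2=3.70, Q3=4.93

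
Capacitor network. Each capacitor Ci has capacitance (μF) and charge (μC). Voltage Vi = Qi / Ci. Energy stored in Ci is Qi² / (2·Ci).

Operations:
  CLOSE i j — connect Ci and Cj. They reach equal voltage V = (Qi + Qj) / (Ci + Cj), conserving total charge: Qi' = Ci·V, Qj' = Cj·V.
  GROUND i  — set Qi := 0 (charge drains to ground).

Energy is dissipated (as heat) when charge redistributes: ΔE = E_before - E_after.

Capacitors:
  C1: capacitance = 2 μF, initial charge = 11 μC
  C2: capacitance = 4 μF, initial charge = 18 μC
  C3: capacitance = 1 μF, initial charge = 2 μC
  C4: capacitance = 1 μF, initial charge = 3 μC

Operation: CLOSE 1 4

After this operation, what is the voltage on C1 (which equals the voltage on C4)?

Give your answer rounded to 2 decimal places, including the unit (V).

Initial: C1(2μF, Q=11μC, V=5.50V), C2(4μF, Q=18μC, V=4.50V), C3(1μF, Q=2μC, V=2.00V), C4(1μF, Q=3μC, V=3.00V)
Op 1: CLOSE 1-4: Q_total=14.00, C_total=3.00, V=4.67; Q1=9.33, Q4=4.67; dissipated=2.083

Answer: 4.67 V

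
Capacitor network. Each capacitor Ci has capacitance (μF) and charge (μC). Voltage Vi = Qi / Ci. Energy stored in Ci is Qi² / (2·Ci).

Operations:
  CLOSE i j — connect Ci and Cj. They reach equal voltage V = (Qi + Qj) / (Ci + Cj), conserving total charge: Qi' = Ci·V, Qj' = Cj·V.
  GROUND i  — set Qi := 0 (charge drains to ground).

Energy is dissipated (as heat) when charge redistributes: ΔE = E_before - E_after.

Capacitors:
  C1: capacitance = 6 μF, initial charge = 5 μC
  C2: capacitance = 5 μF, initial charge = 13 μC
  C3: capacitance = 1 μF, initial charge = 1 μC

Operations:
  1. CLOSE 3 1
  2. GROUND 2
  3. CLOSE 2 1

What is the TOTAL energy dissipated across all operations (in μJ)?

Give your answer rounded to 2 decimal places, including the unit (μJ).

Answer: 17.91 μJ

Derivation:
Initial: C1(6μF, Q=5μC, V=0.83V), C2(5μF, Q=13μC, V=2.60V), C3(1μF, Q=1μC, V=1.00V)
Op 1: CLOSE 3-1: Q_total=6.00, C_total=7.00, V=0.86; Q3=0.86, Q1=5.14; dissipated=0.012
Op 2: GROUND 2: Q2=0; energy lost=16.900
Op 3: CLOSE 2-1: Q_total=5.14, C_total=11.00, V=0.47; Q2=2.34, Q1=2.81; dissipated=1.002
Total dissipated: 17.914 μJ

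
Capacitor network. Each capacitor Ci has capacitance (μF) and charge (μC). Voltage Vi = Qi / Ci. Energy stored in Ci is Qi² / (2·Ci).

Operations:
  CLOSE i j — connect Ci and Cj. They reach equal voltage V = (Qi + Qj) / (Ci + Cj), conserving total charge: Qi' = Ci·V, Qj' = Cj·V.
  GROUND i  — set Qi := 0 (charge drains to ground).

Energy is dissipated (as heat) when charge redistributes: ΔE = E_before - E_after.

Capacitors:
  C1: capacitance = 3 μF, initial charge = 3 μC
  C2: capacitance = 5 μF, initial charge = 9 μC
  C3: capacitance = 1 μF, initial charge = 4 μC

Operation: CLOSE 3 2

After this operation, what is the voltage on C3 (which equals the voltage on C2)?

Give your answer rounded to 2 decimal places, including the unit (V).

Answer: 2.17 V

Derivation:
Initial: C1(3μF, Q=3μC, V=1.00V), C2(5μF, Q=9μC, V=1.80V), C3(1μF, Q=4μC, V=4.00V)
Op 1: CLOSE 3-2: Q_total=13.00, C_total=6.00, V=2.17; Q3=2.17, Q2=10.83; dissipated=2.017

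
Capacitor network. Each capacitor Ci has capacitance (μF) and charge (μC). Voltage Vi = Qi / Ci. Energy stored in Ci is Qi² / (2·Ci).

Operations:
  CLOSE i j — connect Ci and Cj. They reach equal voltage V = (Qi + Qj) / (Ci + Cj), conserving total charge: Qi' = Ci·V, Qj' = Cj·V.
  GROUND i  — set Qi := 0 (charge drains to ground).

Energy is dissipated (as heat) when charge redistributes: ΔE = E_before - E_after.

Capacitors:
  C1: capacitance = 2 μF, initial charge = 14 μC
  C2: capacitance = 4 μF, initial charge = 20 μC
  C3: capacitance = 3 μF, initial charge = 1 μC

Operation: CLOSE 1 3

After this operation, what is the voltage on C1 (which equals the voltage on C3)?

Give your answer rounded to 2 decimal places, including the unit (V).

Answer: 3.00 V

Derivation:
Initial: C1(2μF, Q=14μC, V=7.00V), C2(4μF, Q=20μC, V=5.00V), C3(3μF, Q=1μC, V=0.33V)
Op 1: CLOSE 1-3: Q_total=15.00, C_total=5.00, V=3.00; Q1=6.00, Q3=9.00; dissipated=26.667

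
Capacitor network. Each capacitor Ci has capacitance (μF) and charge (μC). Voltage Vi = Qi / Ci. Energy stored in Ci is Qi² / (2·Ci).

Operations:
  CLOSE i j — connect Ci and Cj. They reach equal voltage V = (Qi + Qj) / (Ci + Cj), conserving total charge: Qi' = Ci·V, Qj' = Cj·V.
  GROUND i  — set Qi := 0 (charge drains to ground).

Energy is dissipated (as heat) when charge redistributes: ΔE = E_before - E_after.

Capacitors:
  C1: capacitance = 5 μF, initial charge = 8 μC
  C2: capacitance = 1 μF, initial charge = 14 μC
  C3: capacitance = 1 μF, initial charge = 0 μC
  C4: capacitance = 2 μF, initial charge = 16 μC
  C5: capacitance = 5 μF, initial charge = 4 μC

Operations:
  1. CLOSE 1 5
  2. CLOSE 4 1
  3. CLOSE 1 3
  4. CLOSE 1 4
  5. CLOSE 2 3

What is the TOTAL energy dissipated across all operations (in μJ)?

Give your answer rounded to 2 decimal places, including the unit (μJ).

Initial: C1(5μF, Q=8μC, V=1.60V), C2(1μF, Q=14μC, V=14.00V), C3(1μF, Q=0μC, V=0.00V), C4(2μF, Q=16μC, V=8.00V), C5(5μF, Q=4μC, V=0.80V)
Op 1: CLOSE 1-5: Q_total=12.00, C_total=10.00, V=1.20; Q1=6.00, Q5=6.00; dissipated=0.800
Op 2: CLOSE 4-1: Q_total=22.00, C_total=7.00, V=3.14; Q4=6.29, Q1=15.71; dissipated=33.029
Op 3: CLOSE 1-3: Q_total=15.71, C_total=6.00, V=2.62; Q1=13.10, Q3=2.62; dissipated=4.116
Op 4: CLOSE 1-4: Q_total=19.38, C_total=7.00, V=2.77; Q1=13.84, Q4=5.54; dissipated=0.196
Op 5: CLOSE 2-3: Q_total=16.62, C_total=2.00, V=8.31; Q2=8.31, Q3=8.31; dissipated=32.382
Total dissipated: 70.522 μJ

Answer: 70.52 μJ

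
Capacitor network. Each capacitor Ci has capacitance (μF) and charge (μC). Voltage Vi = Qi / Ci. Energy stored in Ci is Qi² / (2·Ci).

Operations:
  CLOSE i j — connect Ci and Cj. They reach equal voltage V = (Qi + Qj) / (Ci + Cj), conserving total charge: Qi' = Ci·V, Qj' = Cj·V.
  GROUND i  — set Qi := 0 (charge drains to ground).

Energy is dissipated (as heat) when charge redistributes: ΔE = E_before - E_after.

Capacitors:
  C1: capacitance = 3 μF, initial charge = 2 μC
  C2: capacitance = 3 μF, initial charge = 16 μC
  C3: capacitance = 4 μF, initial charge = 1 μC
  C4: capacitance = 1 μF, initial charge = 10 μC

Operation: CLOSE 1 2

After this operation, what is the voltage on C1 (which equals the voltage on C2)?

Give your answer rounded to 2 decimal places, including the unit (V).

Initial: C1(3μF, Q=2μC, V=0.67V), C2(3μF, Q=16μC, V=5.33V), C3(4μF, Q=1μC, V=0.25V), C4(1μF, Q=10μC, V=10.00V)
Op 1: CLOSE 1-2: Q_total=18.00, C_total=6.00, V=3.00; Q1=9.00, Q2=9.00; dissipated=16.333

Answer: 3.00 V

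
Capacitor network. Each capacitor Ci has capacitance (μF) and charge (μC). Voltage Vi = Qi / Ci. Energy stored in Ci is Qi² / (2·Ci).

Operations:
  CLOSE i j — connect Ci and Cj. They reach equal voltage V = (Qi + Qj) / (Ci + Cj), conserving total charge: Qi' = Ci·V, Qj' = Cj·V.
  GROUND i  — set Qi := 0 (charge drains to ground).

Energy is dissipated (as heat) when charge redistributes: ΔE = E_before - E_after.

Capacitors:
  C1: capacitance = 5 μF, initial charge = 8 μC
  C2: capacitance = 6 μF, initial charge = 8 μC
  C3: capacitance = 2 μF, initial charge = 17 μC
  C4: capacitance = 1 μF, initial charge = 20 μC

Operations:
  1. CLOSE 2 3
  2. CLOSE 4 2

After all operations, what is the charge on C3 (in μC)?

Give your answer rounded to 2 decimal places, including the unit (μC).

Answer: 6.25 μC

Derivation:
Initial: C1(5μF, Q=8μC, V=1.60V), C2(6μF, Q=8μC, V=1.33V), C3(2μF, Q=17μC, V=8.50V), C4(1μF, Q=20μC, V=20.00V)
Op 1: CLOSE 2-3: Q_total=25.00, C_total=8.00, V=3.12; Q2=18.75, Q3=6.25; dissipated=38.521
Op 2: CLOSE 4-2: Q_total=38.75, C_total=7.00, V=5.54; Q4=5.54, Q2=33.21; dissipated=122.042
Final charges: Q1=8.00, Q2=33.21, Q3=6.25, Q4=5.54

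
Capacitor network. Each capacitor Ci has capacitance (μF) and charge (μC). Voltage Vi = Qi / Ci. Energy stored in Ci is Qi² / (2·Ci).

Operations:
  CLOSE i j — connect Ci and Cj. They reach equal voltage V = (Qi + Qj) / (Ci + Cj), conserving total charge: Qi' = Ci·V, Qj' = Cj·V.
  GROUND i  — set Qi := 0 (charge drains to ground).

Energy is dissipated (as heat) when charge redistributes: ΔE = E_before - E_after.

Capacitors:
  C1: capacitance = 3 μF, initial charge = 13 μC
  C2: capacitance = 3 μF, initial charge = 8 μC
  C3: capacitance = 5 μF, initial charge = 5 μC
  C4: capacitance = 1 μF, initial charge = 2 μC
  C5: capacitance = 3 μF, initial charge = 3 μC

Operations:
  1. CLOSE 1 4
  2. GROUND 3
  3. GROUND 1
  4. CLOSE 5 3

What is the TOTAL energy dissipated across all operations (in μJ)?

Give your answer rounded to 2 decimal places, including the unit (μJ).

Initial: C1(3μF, Q=13μC, V=4.33V), C2(3μF, Q=8μC, V=2.67V), C3(5μF, Q=5μC, V=1.00V), C4(1μF, Q=2μC, V=2.00V), C5(3μF, Q=3μC, V=1.00V)
Op 1: CLOSE 1-4: Q_total=15.00, C_total=4.00, V=3.75; Q1=11.25, Q4=3.75; dissipated=2.042
Op 2: GROUND 3: Q3=0; energy lost=2.500
Op 3: GROUND 1: Q1=0; energy lost=21.094
Op 4: CLOSE 5-3: Q_total=3.00, C_total=8.00, V=0.38; Q5=1.12, Q3=1.88; dissipated=0.938
Total dissipated: 26.573 μJ

Answer: 26.57 μJ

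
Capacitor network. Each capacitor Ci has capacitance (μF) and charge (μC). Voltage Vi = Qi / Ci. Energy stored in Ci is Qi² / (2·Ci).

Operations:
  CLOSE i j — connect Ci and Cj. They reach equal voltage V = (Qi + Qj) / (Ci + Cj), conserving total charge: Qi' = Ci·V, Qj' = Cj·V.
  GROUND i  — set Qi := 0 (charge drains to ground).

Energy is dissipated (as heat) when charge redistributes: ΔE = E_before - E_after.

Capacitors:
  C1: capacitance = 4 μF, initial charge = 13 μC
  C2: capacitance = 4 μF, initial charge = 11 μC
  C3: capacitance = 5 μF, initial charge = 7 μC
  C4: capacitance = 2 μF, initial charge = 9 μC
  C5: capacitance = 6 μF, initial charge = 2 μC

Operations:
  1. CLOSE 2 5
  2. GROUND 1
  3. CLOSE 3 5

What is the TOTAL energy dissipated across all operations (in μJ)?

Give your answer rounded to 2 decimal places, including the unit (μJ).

Answer: 28.15 μJ

Derivation:
Initial: C1(4μF, Q=13μC, V=3.25V), C2(4μF, Q=11μC, V=2.75V), C3(5μF, Q=7μC, V=1.40V), C4(2μF, Q=9μC, V=4.50V), C5(6μF, Q=2μC, V=0.33V)
Op 1: CLOSE 2-5: Q_total=13.00, C_total=10.00, V=1.30; Q2=5.20, Q5=7.80; dissipated=7.008
Op 2: GROUND 1: Q1=0; energy lost=21.125
Op 3: CLOSE 3-5: Q_total=14.80, C_total=11.00, V=1.35; Q3=6.73, Q5=8.07; dissipated=0.014
Total dissipated: 28.147 μJ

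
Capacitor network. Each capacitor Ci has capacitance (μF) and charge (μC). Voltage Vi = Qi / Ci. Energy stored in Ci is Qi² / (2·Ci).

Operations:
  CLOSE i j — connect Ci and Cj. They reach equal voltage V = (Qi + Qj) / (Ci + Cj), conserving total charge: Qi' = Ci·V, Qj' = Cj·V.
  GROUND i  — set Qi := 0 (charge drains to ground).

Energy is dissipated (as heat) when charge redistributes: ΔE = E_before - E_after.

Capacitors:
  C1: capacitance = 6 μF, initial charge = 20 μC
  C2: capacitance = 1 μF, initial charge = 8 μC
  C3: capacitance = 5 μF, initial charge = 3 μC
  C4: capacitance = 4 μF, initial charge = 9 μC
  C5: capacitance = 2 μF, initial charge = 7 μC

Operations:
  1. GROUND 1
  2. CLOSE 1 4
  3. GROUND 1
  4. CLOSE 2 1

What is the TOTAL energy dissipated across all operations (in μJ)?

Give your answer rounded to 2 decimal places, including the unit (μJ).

Initial: C1(6μF, Q=20μC, V=3.33V), C2(1μF, Q=8μC, V=8.00V), C3(5μF, Q=3μC, V=0.60V), C4(4μF, Q=9μC, V=2.25V), C5(2μF, Q=7μC, V=3.50V)
Op 1: GROUND 1: Q1=0; energy lost=33.333
Op 2: CLOSE 1-4: Q_total=9.00, C_total=10.00, V=0.90; Q1=5.40, Q4=3.60; dissipated=6.075
Op 3: GROUND 1: Q1=0; energy lost=2.430
Op 4: CLOSE 2-1: Q_total=8.00, C_total=7.00, V=1.14; Q2=1.14, Q1=6.86; dissipated=27.429
Total dissipated: 69.267 μJ

Answer: 69.27 μJ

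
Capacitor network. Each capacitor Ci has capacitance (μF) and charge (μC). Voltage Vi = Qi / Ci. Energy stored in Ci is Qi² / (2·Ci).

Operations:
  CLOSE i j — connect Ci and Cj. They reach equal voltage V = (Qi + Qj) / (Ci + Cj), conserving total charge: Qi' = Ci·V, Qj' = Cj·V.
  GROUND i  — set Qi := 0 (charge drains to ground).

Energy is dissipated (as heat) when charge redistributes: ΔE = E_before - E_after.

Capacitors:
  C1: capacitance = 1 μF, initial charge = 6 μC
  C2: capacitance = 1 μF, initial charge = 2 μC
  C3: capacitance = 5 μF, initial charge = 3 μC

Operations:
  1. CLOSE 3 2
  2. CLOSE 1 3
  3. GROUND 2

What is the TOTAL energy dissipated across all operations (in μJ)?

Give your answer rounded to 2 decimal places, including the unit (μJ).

Initial: C1(1μF, Q=6μC, V=6.00V), C2(1μF, Q=2μC, V=2.00V), C3(5μF, Q=3μC, V=0.60V)
Op 1: CLOSE 3-2: Q_total=5.00, C_total=6.00, V=0.83; Q3=4.17, Q2=0.83; dissipated=0.817
Op 2: CLOSE 1-3: Q_total=10.17, C_total=6.00, V=1.69; Q1=1.69, Q3=8.47; dissipated=11.123
Op 3: GROUND 2: Q2=0; energy lost=0.347
Total dissipated: 12.287 μJ

Answer: 12.29 μJ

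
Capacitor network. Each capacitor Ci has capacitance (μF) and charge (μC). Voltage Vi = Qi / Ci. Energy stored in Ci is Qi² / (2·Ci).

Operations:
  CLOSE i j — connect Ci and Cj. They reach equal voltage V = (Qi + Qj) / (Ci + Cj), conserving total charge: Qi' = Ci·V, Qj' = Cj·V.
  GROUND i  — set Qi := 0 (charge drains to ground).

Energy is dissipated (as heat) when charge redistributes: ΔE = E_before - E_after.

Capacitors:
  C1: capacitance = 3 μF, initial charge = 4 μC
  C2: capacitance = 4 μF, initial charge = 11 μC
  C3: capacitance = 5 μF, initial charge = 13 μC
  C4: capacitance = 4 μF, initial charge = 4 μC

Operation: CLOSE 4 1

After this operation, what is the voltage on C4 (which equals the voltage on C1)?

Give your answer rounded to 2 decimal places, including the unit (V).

Initial: C1(3μF, Q=4μC, V=1.33V), C2(4μF, Q=11μC, V=2.75V), C3(5μF, Q=13μC, V=2.60V), C4(4μF, Q=4μC, V=1.00V)
Op 1: CLOSE 4-1: Q_total=8.00, C_total=7.00, V=1.14; Q4=4.57, Q1=3.43; dissipated=0.095

Answer: 1.14 V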